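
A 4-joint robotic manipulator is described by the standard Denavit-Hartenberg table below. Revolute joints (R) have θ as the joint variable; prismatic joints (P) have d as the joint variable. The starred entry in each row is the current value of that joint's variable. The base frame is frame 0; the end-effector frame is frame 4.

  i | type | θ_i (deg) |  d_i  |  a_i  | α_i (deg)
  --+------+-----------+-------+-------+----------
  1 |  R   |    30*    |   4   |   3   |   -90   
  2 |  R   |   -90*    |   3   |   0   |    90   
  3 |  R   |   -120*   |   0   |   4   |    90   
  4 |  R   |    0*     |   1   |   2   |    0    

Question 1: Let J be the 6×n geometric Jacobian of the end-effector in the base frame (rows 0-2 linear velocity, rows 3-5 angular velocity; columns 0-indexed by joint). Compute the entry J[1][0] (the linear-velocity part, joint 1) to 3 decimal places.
3.446

axis z_0 = ẑ; lever o_n−o_0 = (3.4462,0.0311,0.1340)
cross product → J_v[:, 0] = (-0.0311,3.4462,0.0000)
J_ω[:, 0] = z_0
entry J[1][0] = 3.4462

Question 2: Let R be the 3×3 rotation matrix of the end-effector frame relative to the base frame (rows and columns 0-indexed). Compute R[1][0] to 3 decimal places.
-0.750

End-effector x-axis (col 0 of R) = (0.4330,-0.7500,-0.5000)
R[1][0] = -0.7500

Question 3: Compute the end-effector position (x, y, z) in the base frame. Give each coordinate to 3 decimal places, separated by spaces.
3.446 0.031 0.134

after link 1: o_1 = (2.5981, 1.5000, 4.0000)
after link 2: o_2 = (1.0981, 4.0981, 4.0000)
after link 3: o_3 = (2.8301, 1.0981, 2.0000)
after link 4: o_4 = (3.4462, 0.0311, 0.1340)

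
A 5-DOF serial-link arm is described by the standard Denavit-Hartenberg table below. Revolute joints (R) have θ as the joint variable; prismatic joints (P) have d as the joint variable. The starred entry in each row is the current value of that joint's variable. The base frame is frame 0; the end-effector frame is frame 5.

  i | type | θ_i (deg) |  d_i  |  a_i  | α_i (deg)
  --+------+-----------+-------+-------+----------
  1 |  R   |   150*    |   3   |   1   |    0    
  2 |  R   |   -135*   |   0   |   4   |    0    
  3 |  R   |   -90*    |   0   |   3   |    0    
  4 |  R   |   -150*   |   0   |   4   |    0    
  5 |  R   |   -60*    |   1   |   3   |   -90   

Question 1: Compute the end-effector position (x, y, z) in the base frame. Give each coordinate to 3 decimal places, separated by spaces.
after link 1: o_1 = (-0.8660, 0.5000, 3.0000)
after link 2: o_2 = (2.9977, 1.5353, 3.0000)
after link 3: o_3 = (3.7741, -1.3625, 3.0000)
after link 4: o_4 = (0.9457, 1.4659, 3.0000)
after link 5: o_5 = (1.7222, 4.3637, 4.0000)

1.722 4.364 4.000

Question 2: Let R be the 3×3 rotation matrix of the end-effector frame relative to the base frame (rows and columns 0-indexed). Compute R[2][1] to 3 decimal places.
-1.000

End-effector y-axis (col 1 of R) = (-0.0000,0.0000,-1.0000)
R[2][1] = -1.0000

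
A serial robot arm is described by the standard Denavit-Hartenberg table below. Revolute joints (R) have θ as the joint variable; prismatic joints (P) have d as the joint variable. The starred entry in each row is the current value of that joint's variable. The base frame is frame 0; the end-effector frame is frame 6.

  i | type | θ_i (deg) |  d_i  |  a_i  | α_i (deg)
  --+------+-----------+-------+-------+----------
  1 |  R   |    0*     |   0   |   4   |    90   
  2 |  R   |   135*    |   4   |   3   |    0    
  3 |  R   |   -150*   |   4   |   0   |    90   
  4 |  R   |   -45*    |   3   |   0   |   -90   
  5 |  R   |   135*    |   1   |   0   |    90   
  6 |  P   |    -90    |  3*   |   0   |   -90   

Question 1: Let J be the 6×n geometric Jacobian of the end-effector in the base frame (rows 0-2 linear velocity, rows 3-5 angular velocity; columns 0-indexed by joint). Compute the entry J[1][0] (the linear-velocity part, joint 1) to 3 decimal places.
3.783

axis z_0 = ẑ; lever o_n−o_0 = (3.7832,-7.2071,0.7013)
cross product → J_v[:, 0] = (7.2071,3.7832,-0.0000)
J_ω[:, 0] = z_0
entry J[1][0] = 3.7832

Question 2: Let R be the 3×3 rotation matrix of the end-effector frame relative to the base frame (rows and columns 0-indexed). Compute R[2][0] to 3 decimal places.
0.183

End-effector x-axis (col 0 of R) = (-0.6830,0.7071,0.1830)
R[2][0] = 0.1830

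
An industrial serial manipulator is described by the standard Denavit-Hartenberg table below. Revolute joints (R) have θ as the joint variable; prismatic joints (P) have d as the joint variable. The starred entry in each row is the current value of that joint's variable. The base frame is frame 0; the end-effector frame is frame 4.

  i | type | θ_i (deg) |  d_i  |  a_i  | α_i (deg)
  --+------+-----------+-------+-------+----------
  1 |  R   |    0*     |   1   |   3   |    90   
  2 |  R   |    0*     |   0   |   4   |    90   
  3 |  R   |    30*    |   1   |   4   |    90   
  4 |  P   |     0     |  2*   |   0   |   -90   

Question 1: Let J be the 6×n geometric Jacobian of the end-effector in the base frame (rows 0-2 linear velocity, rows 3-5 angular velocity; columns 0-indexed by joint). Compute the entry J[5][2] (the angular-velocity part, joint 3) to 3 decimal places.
axis z_2 = (0.0000,-0.0000,-1.0000); lever o_n−o_2 = (4.4641,-0.2679,-1.0000)
cross product → J_v[:, 2] = (-0.2679,-4.4641,0.0000)
J_ω[:, 2] = z_2
entry J[5][2] = -1.0000

-1.000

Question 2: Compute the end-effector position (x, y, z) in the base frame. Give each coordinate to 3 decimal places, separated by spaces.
after link 1: o_1 = (3.0000, 0.0000, 1.0000)
after link 2: o_2 = (7.0000, 0.0000, 1.0000)
after link 3: o_3 = (10.4641, -2.0000, 0.0000)
after link 4: o_4 = (11.4641, -0.2679, -0.0000)

11.464 -0.268 -0.000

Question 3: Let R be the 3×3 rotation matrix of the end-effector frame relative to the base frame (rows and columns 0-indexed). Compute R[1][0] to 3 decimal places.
-0.500

End-effector x-axis (col 0 of R) = (0.8660,-0.5000,0.0000)
R[1][0] = -0.5000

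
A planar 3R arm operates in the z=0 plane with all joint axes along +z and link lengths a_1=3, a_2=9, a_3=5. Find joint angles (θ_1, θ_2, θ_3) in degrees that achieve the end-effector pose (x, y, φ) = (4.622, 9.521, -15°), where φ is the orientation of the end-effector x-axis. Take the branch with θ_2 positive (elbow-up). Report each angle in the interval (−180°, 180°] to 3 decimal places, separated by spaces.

45.007 59.988 -119.996

wrist centre = target − a_3·(cos φ, sin φ) = (-0.2076, 10.8151)
cos θ_2 = (117.0094−3²−9²)/(2·3·9) = 0.5002; θ_2 = 59.9885° (elbow-up)
β = atan2(10.8151,-0.2076) = 91.0998°; ψ = atan2(7.7933,7.5016) = 46.0928°
θ_1 = β − ψ = 45.0070°
θ_3 = φ − θ_1 − θ_2 = -119.9955° (wrapped to (-180°,180°])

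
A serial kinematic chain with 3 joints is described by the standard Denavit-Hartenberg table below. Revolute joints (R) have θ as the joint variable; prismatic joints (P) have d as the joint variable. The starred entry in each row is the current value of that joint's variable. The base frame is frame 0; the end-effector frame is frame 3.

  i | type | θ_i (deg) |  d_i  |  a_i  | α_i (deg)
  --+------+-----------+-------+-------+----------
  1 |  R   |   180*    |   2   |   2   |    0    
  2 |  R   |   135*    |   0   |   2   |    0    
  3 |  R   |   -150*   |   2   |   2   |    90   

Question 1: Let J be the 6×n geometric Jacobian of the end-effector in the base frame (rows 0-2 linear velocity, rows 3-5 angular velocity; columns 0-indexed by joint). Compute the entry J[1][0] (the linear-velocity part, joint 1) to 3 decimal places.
axis z_0 = ẑ; lever o_n−o_0 = (-2.5176,-0.8966,4.0000)
cross product → J_v[:, 0] = (0.8966,-2.5176,0.0000)
J_ω[:, 0] = z_0
entry J[1][0] = -2.5176

-2.518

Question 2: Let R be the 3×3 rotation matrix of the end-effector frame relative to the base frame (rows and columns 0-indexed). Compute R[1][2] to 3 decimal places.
End-effector z-axis (col 2 of R) = (0.2588,0.9659,0.0000)
R[1][2] = 0.9659

0.966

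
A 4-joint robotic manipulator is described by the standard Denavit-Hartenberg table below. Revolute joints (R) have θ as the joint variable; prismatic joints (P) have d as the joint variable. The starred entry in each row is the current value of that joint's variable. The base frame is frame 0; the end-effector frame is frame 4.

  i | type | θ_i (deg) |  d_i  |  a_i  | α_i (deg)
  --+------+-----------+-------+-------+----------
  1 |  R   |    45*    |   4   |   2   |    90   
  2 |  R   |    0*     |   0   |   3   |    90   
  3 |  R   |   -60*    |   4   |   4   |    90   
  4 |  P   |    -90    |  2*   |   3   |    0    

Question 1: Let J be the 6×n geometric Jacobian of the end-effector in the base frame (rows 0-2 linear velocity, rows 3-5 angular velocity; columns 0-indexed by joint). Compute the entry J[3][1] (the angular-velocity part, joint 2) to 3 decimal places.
axis z_1 = (0.7071,-0.7071,0.0000); lever o_n−o_1 = (-0.8458,5.4674,-1.0000)
cross product → J_v[:, 1] = (0.7071,0.7071,3.2679)
J_ω[:, 1] = z_1
entry J[3][1] = 0.7071

0.707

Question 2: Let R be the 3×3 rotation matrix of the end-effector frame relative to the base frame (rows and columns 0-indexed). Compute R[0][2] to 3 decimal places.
End-effector z-axis (col 2 of R) = (-0.9659,-0.2588,-0.0000)
R[0][2] = -0.9659

-0.966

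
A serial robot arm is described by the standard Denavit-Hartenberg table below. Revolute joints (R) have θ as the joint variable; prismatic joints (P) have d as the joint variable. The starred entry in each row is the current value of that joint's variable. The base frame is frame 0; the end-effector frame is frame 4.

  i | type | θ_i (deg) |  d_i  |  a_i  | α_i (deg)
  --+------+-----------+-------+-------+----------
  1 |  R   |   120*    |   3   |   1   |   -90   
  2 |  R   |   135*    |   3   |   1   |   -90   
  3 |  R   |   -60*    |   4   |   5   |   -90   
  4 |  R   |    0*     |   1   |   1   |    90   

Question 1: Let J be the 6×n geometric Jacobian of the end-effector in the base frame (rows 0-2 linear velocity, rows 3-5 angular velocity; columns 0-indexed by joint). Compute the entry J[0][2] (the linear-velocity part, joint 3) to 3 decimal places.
axis z_2 = (0.3536,-0.6124,0.7071); lever o_n−o_2 = (-1.2859,-7.1650,0.0947)
cross product → J_v[:, 2] = (5.0084,-0.9428,-3.3207)
J_ω[:, 2] = z_2
entry J[0][2] = 5.0084

5.008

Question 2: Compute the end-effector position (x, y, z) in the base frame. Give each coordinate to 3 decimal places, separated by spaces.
-4.030 -8.411 2.388

after link 1: o_1 = (-0.5000, 0.8660, 3.0000)
after link 2: o_2 = (-2.7445, -1.2463, 2.2929)
after link 3: o_3 = (-4.1964, -7.3918, 3.3536)
after link 4: o_4 = (-4.0305, -8.4114, 2.3876)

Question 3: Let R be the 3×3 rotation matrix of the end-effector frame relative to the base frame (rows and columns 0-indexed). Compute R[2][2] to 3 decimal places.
End-effector z-axis (col 2 of R) = (0.3536,-0.6124,0.7071)
R[2][2] = 0.7071

0.707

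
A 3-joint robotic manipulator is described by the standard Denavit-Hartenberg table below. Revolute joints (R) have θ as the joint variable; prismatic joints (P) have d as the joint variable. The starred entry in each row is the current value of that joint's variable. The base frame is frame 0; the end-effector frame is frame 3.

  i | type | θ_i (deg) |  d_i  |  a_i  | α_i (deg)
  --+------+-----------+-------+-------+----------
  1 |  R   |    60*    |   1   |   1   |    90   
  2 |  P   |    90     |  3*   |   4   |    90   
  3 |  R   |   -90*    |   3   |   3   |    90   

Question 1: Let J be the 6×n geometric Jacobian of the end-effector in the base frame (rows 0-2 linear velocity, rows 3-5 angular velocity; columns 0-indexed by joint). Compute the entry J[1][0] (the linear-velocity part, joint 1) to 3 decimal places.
axis z_0 = ẑ; lever o_n−o_0 = (2.0000,3.4641,5.0000)
cross product → J_v[:, 0] = (-3.4641,2.0000,0.0000)
J_ω[:, 0] = z_0
entry J[1][0] = 2.0000

2.000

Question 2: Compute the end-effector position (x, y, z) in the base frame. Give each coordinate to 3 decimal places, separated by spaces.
2.000 3.464 5.000

after link 1: o_1 = (0.5000, 0.8660, 1.0000)
after link 2: o_2 = (3.0981, -0.6340, 5.0000)
after link 3: o_3 = (2.0000, 3.4641, 5.0000)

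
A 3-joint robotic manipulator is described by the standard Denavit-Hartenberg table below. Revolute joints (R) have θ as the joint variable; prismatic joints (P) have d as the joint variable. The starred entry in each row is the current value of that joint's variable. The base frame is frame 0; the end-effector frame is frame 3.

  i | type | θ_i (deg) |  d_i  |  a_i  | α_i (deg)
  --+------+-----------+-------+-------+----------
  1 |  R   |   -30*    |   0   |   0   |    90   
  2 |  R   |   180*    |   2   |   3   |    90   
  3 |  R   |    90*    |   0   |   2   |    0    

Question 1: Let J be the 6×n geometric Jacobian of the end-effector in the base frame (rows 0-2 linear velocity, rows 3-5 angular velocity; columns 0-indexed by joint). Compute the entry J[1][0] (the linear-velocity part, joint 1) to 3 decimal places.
-4.598

axis z_0 = ẑ; lever o_n−o_0 = (-4.5981,-1.9641,0.0000)
cross product → J_v[:, 0] = (1.9641,-4.5981,0.0000)
J_ω[:, 0] = z_0
entry J[1][0] = -4.5981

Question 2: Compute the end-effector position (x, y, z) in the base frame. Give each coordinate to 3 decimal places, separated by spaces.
-4.598 -1.964 0.000

after link 1: o_1 = (0.0000, 0.0000, 0.0000)
after link 2: o_2 = (-3.5981, -0.2321, 0.0000)
after link 3: o_3 = (-4.5981, -1.9641, 0.0000)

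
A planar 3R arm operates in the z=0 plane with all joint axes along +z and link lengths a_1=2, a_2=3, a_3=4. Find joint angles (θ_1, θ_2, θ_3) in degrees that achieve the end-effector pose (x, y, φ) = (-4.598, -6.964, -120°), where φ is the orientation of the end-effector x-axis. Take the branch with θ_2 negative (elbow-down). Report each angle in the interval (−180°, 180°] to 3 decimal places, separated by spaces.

-89.996 -60.006 30.002

wrist centre = target − a_3·(cos φ, sin φ) = (-2.5980, -3.4999)
cos θ_2 = (18.9989−2²−3²)/(2·2·3) = 0.4999; θ_2 = -60.0061° (elbow-down)
β = atan2(-3.4999,-2.5980) = -126.5868°; ψ = atan2(-2.5982,3.4997) = -36.5906°
θ_1 = β − ψ = -89.9961°
θ_3 = φ − θ_1 − θ_2 = 30.0022° (wrapped to (-180°,180°])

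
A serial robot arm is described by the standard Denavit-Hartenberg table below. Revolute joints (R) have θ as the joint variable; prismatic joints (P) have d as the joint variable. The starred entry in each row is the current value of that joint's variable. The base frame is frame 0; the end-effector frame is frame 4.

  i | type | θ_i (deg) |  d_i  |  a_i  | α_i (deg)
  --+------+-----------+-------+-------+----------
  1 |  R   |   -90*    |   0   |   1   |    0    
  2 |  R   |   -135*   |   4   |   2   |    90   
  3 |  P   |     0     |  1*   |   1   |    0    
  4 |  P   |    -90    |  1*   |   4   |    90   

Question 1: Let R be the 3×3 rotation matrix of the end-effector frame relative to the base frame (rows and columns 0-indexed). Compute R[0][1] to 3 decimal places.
0.707

End-effector y-axis (col 1 of R) = (0.7071,0.7071,0.0000)
R[0][1] = 0.7071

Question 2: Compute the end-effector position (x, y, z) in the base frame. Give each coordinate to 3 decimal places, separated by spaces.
after link 1: o_1 = (0.0000, -1.0000, 0.0000)
after link 2: o_2 = (-1.4142, 0.4142, 4.0000)
after link 3: o_3 = (-1.4142, 1.8284, 4.0000)
after link 4: o_4 = (-0.7071, 2.5355, 0.0000)

-0.707 2.536 0.000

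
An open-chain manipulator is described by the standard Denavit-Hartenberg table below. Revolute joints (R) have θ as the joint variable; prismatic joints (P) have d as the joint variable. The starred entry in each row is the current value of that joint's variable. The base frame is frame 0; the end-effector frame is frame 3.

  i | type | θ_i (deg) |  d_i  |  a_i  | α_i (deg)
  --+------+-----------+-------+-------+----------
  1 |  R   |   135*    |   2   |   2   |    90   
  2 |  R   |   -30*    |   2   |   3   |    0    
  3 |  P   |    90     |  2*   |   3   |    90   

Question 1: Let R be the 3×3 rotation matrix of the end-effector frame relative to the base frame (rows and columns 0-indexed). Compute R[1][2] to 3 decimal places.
0.612

End-effector z-axis (col 2 of R) = (-0.6124,0.6124,-0.5000)
R[1][2] = 0.6124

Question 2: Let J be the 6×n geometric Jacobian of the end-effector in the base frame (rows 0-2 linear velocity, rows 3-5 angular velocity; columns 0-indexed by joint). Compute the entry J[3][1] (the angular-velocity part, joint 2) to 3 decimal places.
0.707

axis z_1 = (0.7071,0.7071,0.0000); lever o_n−o_1 = (-0.0694,5.7262,1.0981)
cross product → J_v[:, 1] = (0.7765,-0.7765,4.0981)
J_ω[:, 1] = z_1
entry J[3][1] = 0.7071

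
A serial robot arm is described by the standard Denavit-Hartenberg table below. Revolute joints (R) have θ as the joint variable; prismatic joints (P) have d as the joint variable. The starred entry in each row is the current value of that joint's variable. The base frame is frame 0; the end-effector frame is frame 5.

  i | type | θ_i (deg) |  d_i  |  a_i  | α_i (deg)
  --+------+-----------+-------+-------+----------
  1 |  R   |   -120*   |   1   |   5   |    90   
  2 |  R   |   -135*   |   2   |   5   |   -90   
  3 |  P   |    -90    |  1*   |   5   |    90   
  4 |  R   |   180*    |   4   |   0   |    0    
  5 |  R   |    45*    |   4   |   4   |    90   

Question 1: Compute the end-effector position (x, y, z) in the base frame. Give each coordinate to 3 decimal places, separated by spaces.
after link 1: o_1 = (-2.5000, -4.3301, 1.0000)
after link 2: o_2 = (-2.4643, -0.2683, -2.5355)
after link 3: o_3 = (-7.1480, 1.6194, -3.2426)
after link 4: o_4 = (-8.5622, -0.8301, -0.4142)
after link 5: o_5 = (-6.5269, -2.9618, 4.4142)

-6.527 -2.962 4.414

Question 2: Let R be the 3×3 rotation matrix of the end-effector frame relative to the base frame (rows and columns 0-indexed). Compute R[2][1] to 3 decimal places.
0.707

End-effector y-axis (col 1 of R) = (-0.3536,-0.6124,0.7071)
R[2][1] = 0.7071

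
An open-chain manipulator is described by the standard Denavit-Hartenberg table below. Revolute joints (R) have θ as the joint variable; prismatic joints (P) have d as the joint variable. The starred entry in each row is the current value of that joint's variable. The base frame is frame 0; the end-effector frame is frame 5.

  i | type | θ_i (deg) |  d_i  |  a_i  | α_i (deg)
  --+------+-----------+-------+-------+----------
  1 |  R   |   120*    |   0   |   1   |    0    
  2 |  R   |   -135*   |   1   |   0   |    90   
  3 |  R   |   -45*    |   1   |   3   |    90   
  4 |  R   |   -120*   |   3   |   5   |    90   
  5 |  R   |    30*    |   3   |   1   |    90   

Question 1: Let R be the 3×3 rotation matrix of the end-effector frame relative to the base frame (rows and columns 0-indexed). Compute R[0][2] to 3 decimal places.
0.533

End-effector z-axis (col 2 of R) = (0.5328,0.3055,0.7891)
R[0][2] = 0.5328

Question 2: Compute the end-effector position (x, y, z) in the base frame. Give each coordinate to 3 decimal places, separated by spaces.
after link 1: o_1 = (-0.5000, 0.8660, 0.0000)
after link 2: o_2 = (-0.5000, 0.8660, 1.0000)
after link 3: o_3 = (1.2902, -0.6489, -1.1213)
after link 4: o_4 = (-1.3456, 4.5402, -1.4749)
after link 5: o_5 = (-3.9515, 4.4620, 0.3149)

-3.952 4.462 0.315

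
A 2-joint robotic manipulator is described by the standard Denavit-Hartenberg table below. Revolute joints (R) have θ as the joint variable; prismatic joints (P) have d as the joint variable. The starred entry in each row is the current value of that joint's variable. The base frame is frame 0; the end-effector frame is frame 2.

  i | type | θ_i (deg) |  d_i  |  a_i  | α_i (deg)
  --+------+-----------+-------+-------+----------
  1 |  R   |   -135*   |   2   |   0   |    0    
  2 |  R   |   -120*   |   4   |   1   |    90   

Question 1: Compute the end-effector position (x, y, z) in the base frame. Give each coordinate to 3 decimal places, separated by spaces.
after link 1: o_1 = (0.0000, 0.0000, 2.0000)
after link 2: o_2 = (-0.2588, 0.9659, 6.0000)

-0.259 0.966 6.000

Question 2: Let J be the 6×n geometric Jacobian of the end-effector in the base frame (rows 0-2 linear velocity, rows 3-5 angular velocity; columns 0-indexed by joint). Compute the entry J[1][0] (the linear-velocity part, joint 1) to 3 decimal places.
axis z_0 = ẑ; lever o_n−o_0 = (-0.2588,0.9659,6.0000)
cross product → J_v[:, 0] = (-0.9659,-0.2588,0.0000)
J_ω[:, 0] = z_0
entry J[1][0] = -0.2588

-0.259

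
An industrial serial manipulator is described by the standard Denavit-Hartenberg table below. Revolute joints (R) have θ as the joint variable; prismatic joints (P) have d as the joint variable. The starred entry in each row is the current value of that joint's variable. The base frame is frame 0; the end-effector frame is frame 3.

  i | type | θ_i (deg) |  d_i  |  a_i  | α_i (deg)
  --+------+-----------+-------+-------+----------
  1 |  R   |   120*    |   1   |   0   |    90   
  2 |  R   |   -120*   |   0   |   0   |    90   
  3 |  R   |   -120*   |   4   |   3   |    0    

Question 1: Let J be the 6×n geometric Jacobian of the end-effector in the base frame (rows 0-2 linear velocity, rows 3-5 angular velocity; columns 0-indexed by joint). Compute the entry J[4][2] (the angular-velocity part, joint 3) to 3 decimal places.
axis z_2 = (0.4330,-0.7500,0.5000); lever o_n−o_2 = (-0.8929,-3.6495,3.2990)
cross product → J_v[:, 2] = (-0.6495,-1.8750,-2.2500)
J_ω[:, 2] = z_2
entry J[4][2] = -0.7500

-0.750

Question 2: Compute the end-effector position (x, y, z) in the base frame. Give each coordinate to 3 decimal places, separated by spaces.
-0.893 -3.650 4.299

after link 1: o_1 = (0.0000, 0.0000, 1.0000)
after link 2: o_2 = (0.0000, 0.0000, 1.0000)
after link 3: o_3 = (-0.8929, -3.6495, 4.2990)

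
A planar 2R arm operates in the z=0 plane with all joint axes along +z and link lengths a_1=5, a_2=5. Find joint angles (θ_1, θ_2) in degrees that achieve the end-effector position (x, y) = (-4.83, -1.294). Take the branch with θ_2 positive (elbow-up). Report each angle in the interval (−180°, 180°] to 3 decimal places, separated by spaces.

135.000 119.996

cos θ_2 = (25.0033−5²−5²)/(2·5·5) = -0.4999; θ_2 = 119.9956° (elbow-up)
β = atan2(-1.2940,-4.8300) = -165.0022°; ψ = atan2(4.3303,2.5003) = 59.9978°
θ_1 = β − ψ = -224.9999°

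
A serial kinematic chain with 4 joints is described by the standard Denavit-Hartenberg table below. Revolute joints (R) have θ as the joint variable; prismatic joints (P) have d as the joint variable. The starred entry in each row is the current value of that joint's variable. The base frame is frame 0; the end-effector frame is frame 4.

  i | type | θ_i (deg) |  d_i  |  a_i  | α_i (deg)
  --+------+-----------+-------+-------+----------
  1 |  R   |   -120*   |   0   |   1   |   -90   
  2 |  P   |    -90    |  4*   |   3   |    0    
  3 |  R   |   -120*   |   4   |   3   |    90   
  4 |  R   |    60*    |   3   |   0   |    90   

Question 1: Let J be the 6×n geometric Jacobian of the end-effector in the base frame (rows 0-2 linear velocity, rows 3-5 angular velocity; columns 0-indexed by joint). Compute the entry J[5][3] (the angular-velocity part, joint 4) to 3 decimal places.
-0.866

axis z_3 = (-0.2500,-0.4330,-0.8660); lever o_n−o_3 = (-0.7500,-1.2990,-2.5981)
cross product → J_v[:, 3] = (0.0000,0.0000,-0.0000)
J_ω[:, 3] = z_3
entry J[5][3] = -0.8660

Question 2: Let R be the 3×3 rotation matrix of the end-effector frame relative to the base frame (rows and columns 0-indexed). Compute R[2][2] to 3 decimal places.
-0.433

End-effector z-axis (col 2 of R) = (-0.0580,0.8995,-0.4330)
R[2][2] = -0.4330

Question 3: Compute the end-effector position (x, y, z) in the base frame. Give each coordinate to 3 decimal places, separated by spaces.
6.977 -3.915 -1.098

after link 1: o_1 = (-0.5000, -0.8660, 0.0000)
after link 2: o_2 = (2.9641, -2.8660, 3.0000)
after link 3: o_3 = (7.7272, -2.6160, 1.5000)
after link 4: o_4 = (6.9772, -3.9151, -1.0981)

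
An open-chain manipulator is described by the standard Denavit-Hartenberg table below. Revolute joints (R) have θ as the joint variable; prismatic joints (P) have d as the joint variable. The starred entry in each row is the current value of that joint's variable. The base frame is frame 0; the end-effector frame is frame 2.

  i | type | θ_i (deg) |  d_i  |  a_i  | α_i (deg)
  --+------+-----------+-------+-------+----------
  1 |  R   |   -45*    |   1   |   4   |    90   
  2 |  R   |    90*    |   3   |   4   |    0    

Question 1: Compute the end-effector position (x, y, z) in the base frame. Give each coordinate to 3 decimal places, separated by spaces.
0.707 -4.950 5.000

after link 1: o_1 = (2.8284, -2.8284, 1.0000)
after link 2: o_2 = (0.7071, -4.9497, 5.0000)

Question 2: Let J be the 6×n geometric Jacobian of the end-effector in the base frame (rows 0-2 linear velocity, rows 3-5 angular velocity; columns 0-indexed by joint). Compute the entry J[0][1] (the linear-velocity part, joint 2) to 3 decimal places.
axis z_1 = (-0.7071,-0.7071,0.0000); lever o_n−o_1 = (-2.1213,-2.1213,4.0000)
cross product → J_v[:, 1] = (-2.8284,2.8284,0.0000)
J_ω[:, 1] = z_1
entry J[0][1] = -2.8284

-2.828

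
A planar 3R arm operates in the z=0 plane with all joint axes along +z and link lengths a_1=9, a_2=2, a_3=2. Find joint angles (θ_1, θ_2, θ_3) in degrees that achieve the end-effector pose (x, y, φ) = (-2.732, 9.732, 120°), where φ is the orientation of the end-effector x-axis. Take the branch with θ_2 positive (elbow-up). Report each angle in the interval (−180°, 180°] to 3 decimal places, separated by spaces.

wrist centre = target − a_3·(cos φ, sin φ) = (-1.7320, 7.9999)
cos θ_2 = (66.9990−9²−2²)/(2·9·2) = -0.5000; θ_2 = 120.0018° (elbow-up)
β = atan2(7.9999,-1.7320) = 102.2161°; ψ = atan2(1.7320,7.9999) = 12.2162°
θ_1 = β − ψ = 89.9999°
θ_3 = φ − θ_1 − θ_2 = -90.0017° (wrapped to (-180°,180°])

90.000 120.002 -90.002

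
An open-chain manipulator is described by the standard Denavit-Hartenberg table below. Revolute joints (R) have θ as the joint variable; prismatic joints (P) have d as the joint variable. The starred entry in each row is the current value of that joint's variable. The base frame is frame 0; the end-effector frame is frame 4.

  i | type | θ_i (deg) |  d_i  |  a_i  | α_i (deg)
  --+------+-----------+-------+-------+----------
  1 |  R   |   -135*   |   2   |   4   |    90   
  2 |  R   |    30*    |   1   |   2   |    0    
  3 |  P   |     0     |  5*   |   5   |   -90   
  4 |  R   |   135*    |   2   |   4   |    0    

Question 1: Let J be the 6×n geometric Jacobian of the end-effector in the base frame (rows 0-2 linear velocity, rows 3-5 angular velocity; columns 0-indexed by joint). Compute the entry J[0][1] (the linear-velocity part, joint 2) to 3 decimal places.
2.700

axis z_1 = (-0.7071,0.7071,0.0000); lever o_n−o_1 = (-4.0901,0.3952,3.8178)
cross product → J_v[:, 1] = (2.6996,2.6996,2.6127)
J_ω[:, 1] = z_1
entry J[0][1] = 2.6996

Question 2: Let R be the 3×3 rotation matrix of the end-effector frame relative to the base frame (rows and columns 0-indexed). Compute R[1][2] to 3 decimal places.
End-effector z-axis (col 2 of R) = (0.3536,0.3536,0.8660)
R[1][2] = 0.3536

0.354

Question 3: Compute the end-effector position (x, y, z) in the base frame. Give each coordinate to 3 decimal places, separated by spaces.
after link 1: o_1 = (-2.8284, -2.8284, 2.0000)
after link 2: o_2 = (-4.7603, -3.3461, 3.0000)
after link 3: o_3 = (-11.3577, -2.8724, 5.5000)
after link 4: o_4 = (-6.9185, -2.4332, 5.8178)

-6.919 -2.433 5.818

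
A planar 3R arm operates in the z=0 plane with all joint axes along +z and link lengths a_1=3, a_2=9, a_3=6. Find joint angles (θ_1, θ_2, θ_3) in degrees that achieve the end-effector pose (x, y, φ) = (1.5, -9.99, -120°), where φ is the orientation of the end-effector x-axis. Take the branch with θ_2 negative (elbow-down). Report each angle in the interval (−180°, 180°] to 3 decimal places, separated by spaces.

wrist centre = target − a_3·(cos φ, sin φ) = (4.5000, -4.7938)
cos θ_2 = (43.2310−3²−9²)/(2·3·9) = -0.8661; θ_2 = -150.0078° (elbow-down)
β = atan2(-4.7938,4.5000) = -46.8109°; ψ = atan2(-4.4989,-4.7948) = -136.8235°
θ_1 = β − ψ = 90.0126°
θ_3 = φ − θ_1 − θ_2 = -60.0049° (wrapped to (-180°,180°])

90.013 -150.008 -60.005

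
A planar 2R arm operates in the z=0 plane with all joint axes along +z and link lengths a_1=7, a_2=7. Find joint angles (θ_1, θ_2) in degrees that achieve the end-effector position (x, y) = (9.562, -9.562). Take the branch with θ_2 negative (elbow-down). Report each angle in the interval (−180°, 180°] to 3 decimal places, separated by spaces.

cos θ_2 = (182.8637−7²−7²)/(2·7·7) = 0.8660; θ_2 = -30.0080° (elbow-down)
β = atan2(-9.5620,9.5620) = -45.0000°; ψ = atan2(-3.5008,13.0617) = -15.0040°
θ_1 = β − ψ = -29.9960°

-29.996 -30.008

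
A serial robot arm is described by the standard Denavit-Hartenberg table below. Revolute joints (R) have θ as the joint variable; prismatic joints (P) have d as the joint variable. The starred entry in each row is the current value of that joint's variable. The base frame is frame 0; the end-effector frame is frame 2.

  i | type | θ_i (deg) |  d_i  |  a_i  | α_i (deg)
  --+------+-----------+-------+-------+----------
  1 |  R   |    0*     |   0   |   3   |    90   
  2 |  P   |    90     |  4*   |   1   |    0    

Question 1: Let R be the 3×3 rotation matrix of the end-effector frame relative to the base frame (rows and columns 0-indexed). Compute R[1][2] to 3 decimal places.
End-effector z-axis (col 2 of R) = (0.0000,-1.0000,0.0000)
R[1][2] = -1.0000

-1.000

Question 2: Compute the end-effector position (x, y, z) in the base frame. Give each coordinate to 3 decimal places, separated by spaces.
3.000 -4.000 1.000

after link 1: o_1 = (3.0000, 0.0000, 0.0000)
after link 2: o_2 = (3.0000, -4.0000, 1.0000)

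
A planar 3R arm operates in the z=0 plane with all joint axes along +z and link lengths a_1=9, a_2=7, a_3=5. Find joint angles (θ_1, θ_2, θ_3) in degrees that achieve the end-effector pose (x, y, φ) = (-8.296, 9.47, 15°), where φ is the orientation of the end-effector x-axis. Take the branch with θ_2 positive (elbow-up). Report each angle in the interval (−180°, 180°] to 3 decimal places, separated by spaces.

135.003 29.992 -149.995

wrist centre = target − a_3·(cos φ, sin φ) = (-13.1256, 8.1759)
cos θ_2 = (239.1276−9²−7²)/(2·9·7) = 0.8661; θ_2 = 29.9924° (elbow-up)
β = atan2(8.1759,-13.1256) = 148.0814°; ψ = atan2(3.4992,15.0626) = 13.0784°
θ_1 = β − ψ = 135.0030°
θ_3 = φ − θ_1 − θ_2 = -149.9954° (wrapped to (-180°,180°])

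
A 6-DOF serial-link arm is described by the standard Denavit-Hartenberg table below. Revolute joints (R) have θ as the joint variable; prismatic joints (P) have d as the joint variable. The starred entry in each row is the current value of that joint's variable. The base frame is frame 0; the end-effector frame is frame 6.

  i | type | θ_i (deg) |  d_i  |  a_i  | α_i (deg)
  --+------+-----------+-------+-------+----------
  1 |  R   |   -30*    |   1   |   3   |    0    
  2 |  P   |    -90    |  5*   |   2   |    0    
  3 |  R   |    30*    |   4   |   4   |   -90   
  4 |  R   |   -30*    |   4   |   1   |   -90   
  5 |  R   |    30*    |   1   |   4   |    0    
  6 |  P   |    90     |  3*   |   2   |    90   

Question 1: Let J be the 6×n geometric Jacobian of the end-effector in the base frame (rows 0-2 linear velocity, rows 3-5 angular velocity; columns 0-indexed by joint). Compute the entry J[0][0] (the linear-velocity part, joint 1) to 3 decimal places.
12.232

axis z_0 = ẑ; lever o_n−o_0 = (1.8660,-12.2321,8.2679)
cross product → J_v[:, 0] = (12.2321,1.8660,-0.0000)
J_ω[:, 0] = z_0
entry J[0][0] = 12.2321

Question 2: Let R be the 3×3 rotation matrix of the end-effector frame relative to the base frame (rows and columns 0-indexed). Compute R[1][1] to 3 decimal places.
End-effector y-axis (col 1 of R) = (0.0000,-0.5000,-0.8660)
R[1][1] = -0.5000

-0.500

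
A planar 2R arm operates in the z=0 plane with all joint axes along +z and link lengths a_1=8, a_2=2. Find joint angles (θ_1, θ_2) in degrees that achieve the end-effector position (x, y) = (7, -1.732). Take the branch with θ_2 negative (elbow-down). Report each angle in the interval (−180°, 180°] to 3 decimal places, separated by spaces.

0.000 -120.000

cos θ_2 = (51.9998−8²−2²)/(2·8·2) = -0.5000; θ_2 = -120.0004° (elbow-down)
β = atan2(-1.7320,7.0000) = -13.8975°; ψ = atan2(-1.7320,7.0000) = -13.8979°
θ_1 = β − ψ = 0.0004°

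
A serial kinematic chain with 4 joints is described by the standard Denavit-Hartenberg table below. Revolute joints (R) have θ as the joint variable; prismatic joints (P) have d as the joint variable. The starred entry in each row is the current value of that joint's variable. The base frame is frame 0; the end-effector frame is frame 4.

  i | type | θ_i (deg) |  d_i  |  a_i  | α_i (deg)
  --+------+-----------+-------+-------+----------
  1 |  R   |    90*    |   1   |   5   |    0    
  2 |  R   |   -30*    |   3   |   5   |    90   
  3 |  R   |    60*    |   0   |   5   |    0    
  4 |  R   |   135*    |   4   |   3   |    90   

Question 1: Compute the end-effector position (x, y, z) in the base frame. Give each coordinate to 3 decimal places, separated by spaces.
after link 1: o_1 = (0.0000, 5.0000, 1.0000)
after link 2: o_2 = (2.5000, 9.3301, 4.0000)
after link 3: o_3 = (3.7500, 11.4952, 8.3301)
after link 4: o_4 = (5.7652, 6.9856, 7.5537)

5.765 6.986 7.554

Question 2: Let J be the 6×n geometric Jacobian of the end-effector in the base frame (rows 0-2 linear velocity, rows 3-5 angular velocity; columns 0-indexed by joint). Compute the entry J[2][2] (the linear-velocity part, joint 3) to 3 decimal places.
-0.398

axis z_2 = (0.8660,-0.5000,0.0000); lever o_n−o_2 = (3.2652,-2.3445,3.5537)
cross product → J_v[:, 2] = (-1.7768,-3.0776,-0.3978)
J_ω[:, 2] = z_2
entry J[2][2] = -0.3978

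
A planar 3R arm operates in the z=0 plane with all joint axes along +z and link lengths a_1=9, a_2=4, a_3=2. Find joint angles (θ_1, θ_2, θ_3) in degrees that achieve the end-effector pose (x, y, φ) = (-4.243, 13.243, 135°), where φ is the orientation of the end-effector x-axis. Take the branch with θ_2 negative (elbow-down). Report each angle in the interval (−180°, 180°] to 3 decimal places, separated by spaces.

116.894 -44.988 63.094

wrist centre = target − a_3·(cos φ, sin φ) = (-2.8288, 11.8288)
cos θ_2 = (147.9222−9²−4²)/(2·9·4) = 0.7073; θ_2 = -44.9881° (elbow-down)
β = atan2(11.8288,-2.8288) = 103.4494°; ψ = atan2(-2.8278,11.8290) = -13.4448°
θ_1 = β − ψ = 116.8942°
θ_3 = φ − θ_1 − θ_2 = 63.0940° (wrapped to (-180°,180°])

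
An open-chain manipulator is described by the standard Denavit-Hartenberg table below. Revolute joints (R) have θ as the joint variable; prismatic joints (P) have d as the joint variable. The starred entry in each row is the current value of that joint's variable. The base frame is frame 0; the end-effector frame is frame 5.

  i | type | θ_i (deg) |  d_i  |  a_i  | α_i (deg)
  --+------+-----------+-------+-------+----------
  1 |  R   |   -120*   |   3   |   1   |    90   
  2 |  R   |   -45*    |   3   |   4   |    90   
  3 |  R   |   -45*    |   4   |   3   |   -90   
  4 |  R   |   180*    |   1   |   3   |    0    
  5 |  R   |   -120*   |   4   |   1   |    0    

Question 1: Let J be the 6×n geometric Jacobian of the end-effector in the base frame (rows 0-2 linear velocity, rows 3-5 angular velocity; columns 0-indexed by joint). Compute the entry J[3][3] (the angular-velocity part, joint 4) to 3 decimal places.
-0.862

axis z_3 = (-0.8624,-0.0795,-0.5000); lever o_n−o_3 = (-5.5240,1.0388,-0.6376)
cross product → J_v[:, 3] = (0.5701,2.2121,-1.3348)
J_ω[:, 3] = z_3
entry J[3][3] = -0.8624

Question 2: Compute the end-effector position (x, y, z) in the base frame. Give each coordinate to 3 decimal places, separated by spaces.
-7.535 -0.687 -4.794

after link 1: o_1 = (-0.5000, -0.8660, 3.0000)
after link 2: o_2 = (-4.5123, -1.8155, 0.1716)
after link 3: o_3 = (-2.0110, -1.7257, -4.1569)
after link 4: o_4 = (-3.9604, 0.5545, -3.1569)
after link 5: o_5 = (-7.5349, -0.6869, -4.7945)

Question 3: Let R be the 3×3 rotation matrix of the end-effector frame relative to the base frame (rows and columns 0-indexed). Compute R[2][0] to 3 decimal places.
0.362

End-effector x-axis (col 0 of R) = (-0.1250,-0.9236,0.3624)
R[2][0] = 0.3624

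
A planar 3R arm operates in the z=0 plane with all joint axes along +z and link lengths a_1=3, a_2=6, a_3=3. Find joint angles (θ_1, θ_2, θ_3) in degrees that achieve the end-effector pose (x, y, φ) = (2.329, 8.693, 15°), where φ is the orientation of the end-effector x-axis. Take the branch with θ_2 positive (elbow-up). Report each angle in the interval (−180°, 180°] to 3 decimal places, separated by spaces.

wrist centre = target − a_3·(cos φ, sin φ) = (-0.5688, 7.9165)
cos θ_2 = (62.9952−3²−6²)/(2·3·6) = 0.4999; θ_2 = 60.0089° (elbow-up)
β = atan2(7.9165,-0.5688) = 94.1095°; ψ = atan2(5.1966,5.9992) = 40.8997°
θ_1 = β − ψ = 53.2097°
θ_3 = φ − θ_1 − θ_2 = -98.2186° (wrapped to (-180°,180°])

53.210 60.009 -98.219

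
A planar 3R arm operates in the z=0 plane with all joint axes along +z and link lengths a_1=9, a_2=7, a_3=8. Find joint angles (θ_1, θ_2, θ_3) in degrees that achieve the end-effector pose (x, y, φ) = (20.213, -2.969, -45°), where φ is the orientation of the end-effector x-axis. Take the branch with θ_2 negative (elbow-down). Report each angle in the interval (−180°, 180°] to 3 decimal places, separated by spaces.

29.995 -44.993 -30.002

wrist centre = target − a_3·(cos φ, sin φ) = (14.5561, 2.6879)
cos θ_2 = (219.1059−9²−7²)/(2·9·7) = 0.7072; θ_2 = -44.9933° (elbow-down)
β = atan2(2.6879,14.5561) = 10.4621°; ψ = atan2(-4.9492,13.9503) = -19.5332°
θ_1 = β − ψ = 29.9952°
θ_3 = φ − θ_1 − θ_2 = -30.0020° (wrapped to (-180°,180°])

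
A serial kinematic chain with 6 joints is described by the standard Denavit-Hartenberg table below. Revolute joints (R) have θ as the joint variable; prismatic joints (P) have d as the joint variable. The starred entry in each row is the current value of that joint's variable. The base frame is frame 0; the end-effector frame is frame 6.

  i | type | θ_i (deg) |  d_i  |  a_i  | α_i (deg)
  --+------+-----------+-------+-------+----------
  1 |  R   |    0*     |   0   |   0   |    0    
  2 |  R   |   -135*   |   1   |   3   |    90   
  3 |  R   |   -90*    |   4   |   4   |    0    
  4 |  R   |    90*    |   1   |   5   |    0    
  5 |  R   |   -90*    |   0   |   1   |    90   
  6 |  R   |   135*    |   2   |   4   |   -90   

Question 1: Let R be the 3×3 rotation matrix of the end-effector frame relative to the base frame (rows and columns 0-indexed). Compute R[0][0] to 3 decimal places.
-0.500

End-effector x-axis (col 0 of R) = (-0.5000,0.5000,0.7071)
R[0][0] = -0.5000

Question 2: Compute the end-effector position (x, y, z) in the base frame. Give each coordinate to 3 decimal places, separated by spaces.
-9.778 1.293 -1.172

after link 1: o_1 = (0.0000, 0.0000, 0.0000)
after link 2: o_2 = (-2.1213, -2.1213, 1.0000)
after link 3: o_3 = (-4.9497, 0.7071, -3.0000)
after link 4: o_4 = (-9.1924, -2.1213, -3.0000)
after link 5: o_5 = (-9.1924, -2.1213, -4.0000)
after link 6: o_6 = (-9.7782, 1.2929, -1.1716)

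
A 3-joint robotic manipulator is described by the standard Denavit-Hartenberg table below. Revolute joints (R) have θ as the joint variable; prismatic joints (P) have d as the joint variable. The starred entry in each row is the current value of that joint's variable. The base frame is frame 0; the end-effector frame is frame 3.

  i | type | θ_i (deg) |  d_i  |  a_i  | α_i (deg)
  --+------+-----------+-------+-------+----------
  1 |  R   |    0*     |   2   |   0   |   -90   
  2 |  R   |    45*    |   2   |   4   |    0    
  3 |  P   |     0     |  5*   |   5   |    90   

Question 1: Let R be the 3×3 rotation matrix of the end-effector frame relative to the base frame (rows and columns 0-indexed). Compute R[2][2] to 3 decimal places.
0.707

End-effector z-axis (col 2 of R) = (0.7071,0.0000,0.7071)
R[2][2] = 0.7071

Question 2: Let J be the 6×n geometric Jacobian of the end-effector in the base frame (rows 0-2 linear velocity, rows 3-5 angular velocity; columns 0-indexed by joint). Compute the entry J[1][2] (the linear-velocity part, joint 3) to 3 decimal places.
prismatic axis z_2 = (0.0000,1.0000,0.0000)
J_v[:, 2] = z_2; J_ω[:, 2] = (0,0,0)
entry J[1][2] = 1.0000

1.000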